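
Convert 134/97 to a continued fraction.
[1; 2, 1, 1, 1, 1, 1, 4]

Euclidean algorithm steps:
134 = 1 × 97 + 37
97 = 2 × 37 + 23
37 = 1 × 23 + 14
23 = 1 × 14 + 9
14 = 1 × 9 + 5
9 = 1 × 5 + 4
5 = 1 × 4 + 1
4 = 4 × 1 + 0
Continued fraction: [1; 2, 1, 1, 1, 1, 1, 4]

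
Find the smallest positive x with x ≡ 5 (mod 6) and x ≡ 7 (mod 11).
29

Using Chinese Remainder Theorem:
M = 6 × 11 = 66
M1 = 11, M2 = 6
y1 = 11^(-1) mod 6 = 5
y2 = 6^(-1) mod 11 = 2
x = (5×11×5 + 7×6×2) mod 66 = 29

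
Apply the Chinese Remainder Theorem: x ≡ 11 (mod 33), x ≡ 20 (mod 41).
143

Using Chinese Remainder Theorem:
M = 33 × 41 = 1353
M1 = 41, M2 = 33
y1 = 41^(-1) mod 33 = 29
y2 = 33^(-1) mod 41 = 5
x = (11×41×29 + 20×33×5) mod 1353 = 143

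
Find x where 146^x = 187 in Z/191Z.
129

Baby-step giant-step with step n = ⌈√191⌉ = 14.
Baby steps 146^j mod 191 (j:value) for j=0..13: 0:1, 1:146, 2:115, 3:173, 4:46, 5:31, 6:133, 7:127, 8:15, 9:89, 10:6, 11:112, 12:117, 13:83.
Giant-step multiplier: 146^(-14) ≡ 146^(190-14) = 146^176 ≡ 9 (mod 191).
Giant steps γ_i = 187·9^i mod 191: γ_0=187, γ_1=155, γ_2=58, γ_3=140, γ_4=114, γ_5=71, γ_6=66, γ_7=21, γ_8=189, γ_9=173 (in table at j=3).
x = i·n + j = 9·14 + 3 = 129.
Check: 146^129 ≡ 187 (mod 191).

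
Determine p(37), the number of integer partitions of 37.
21637

p(n) counts ways to write n as a sum of positive integers (order ignored).
Euler's pentagonal recurrence: p(k) = p(k-1) + p(k-2) - p(k-5) - p(k-7) + p(k-12) + p(k-15) - ... (offsets j(3j∓1)/2, signs ++--, p(0)=1, p(<0)=0).
DP table for k = 0..36: p(0)=1, p(1)=1, p(2)=2, p(3)=3, p(4)=5, p(5)=7, p(6)=11, p(7)=15, p(8)=22, p(9)=30, p(10)=42, p(11)=56, p(12)=77, p(13)=101, p(14)=135, p(15)=176, p(16)=231, p(17)=297, p(18)=385, p(19)=490, p(20)=627, p(21)=792, p(22)=1002, p(23)=1255, p(24)=1575, p(25)=1958, p(26)=2436, p(27)=3010, p(28)=3718, p(29)=4565, p(30)=5604, p(31)=6842, p(32)=8349, p(33)=10143, p(34)=12310, p(35)=14883, p(36)=17977.
Final step: p(37) = p(36) + p(35) - p(32) - p(30) + p(25) + p(22) - p(15) - p(11) + p(2)
= 17977 + 14883 - 8349 - 5604 + 1958 + 1002 - 176 - 56 + 2
= 21637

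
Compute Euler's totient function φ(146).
72

146 = 2 × 73
φ(n) = n × ∏(1 - 1/p) for each prime p dividing n
φ(146) = 146 × (1 - 1/2) × (1 - 1/73) = 72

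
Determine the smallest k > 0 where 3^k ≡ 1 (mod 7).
6

7 is prime, so ord(3) divides φ(7) = 6.
Divisors of 6: 1, 2, 3, 6.
Repeated squaring: 3^1 ≡ 3, 3^2 ≡ 2, 3^4 ≡ 4 (mod 7).
Test 3^d mod 7 for each divisor d in increasing order:
3^1 ≡ 3
3^2 ≡ 2
3^3 = 3^2·3^1 ≡ 6
3^6 = 3^4·3^2 ≡ 1  ← first divisor giving 1
The order is 6.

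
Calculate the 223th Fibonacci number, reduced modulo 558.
481

Matrix identity: Q^n = [[F_(n+1), F_n], [F_n, F_(n-1)]] with Q = [[1,1],[1,0]].
n = 223 = 11011111₂. Square-and-multiply, entries mod 558:
Q^1 = [[1,1],[1,0]]
Q^3 = (Q^1)²·Q = [[3,2],[2,1]]
Q^6 = (Q^3)² = [[13,8],[8,5]]
Q^13 = (Q^6)²·Q = [[377,233],[233,144]]
Q^27 = (Q^13)²·Q = [[309,2],[2,307]]
Q^55 = (Q^27)²·Q = [[183,67],[67,116]]
Q^111 = (Q^55)²·Q = [[537,34],[34,503]]
Q^223 = (Q^111)²·Q = [[129,481],[481,206]]
F_223 mod 558 = Q^223[0][1] = 481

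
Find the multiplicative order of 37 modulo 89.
8

89 is prime, so ord(37) divides φ(89) = 88.
Divisors of 88: 1, 2, 4, 8, 11, 22, 44, 88.
Repeated squaring: 37^1 ≡ 37, 37^2 ≡ 34, 37^4 ≡ 88, 37^8 ≡ 1, 37^16 ≡ 1, 37^32 ≡ 1, 37^64 ≡ 1 (mod 89).
Test 37^d mod 89 for each divisor d in increasing order:
37^1 ≡ 37
37^2 ≡ 34
37^4 ≡ 88
37^8 ≡ 1  ← first divisor giving 1
The order is 8.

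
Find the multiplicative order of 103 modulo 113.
112

113 is prime, so ord(103) divides φ(113) = 112.
Divisors of 112: 1, 2, 4, 7, 8, 14, 16, 28, 56, 112.
Repeated squaring: 103^1 ≡ 103, 103^2 ≡ 100, 103^4 ≡ 56, 103^8 ≡ 85, 103^16 ≡ 106, 103^32 ≡ 49, 103^64 ≡ 28 (mod 113).
Test 103^d mod 113 for each divisor d in increasing order:
103^1 ≡ 103
103^2 ≡ 100
103^4 ≡ 56
103^7 = 103^4·103^2·103^1 ≡ 48
103^8 ≡ 85
103^14 = 103^8·103^4·103^2 ≡ 44
103^16 ≡ 106
103^28 = 103^16·103^8·103^4 ≡ 15
103^56 = 103^32·103^16·103^8 ≡ 112
103^112 = 103^64·103^32·103^16 ≡ 1  ← first divisor giving 1
The order is 112.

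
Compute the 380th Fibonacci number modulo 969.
951

Matrix identity: Q^n = [[F_(n+1), F_n], [F_n, F_(n-1)]] with Q = [[1,1],[1,0]].
n = 380 = 101111100₂. Square-and-multiply, entries mod 969:
Q^1 = [[1,1],[1,0]]
Q^2 = (Q^1)² = [[2,1],[1,1]]
Q^5 = (Q^2)²·Q = [[8,5],[5,3]]
Q^11 = (Q^5)²·Q = [[144,89],[89,55]]
Q^23 = (Q^11)²·Q = [[825,556],[556,269]]
Q^47 = (Q^23)²·Q = [[144,412],[412,701]]
Q^95 = (Q^47)²·Q = [[825,556],[556,269]]
Q^190 = (Q^95)² = [[412,701],[701,680]]
Q^380 = (Q^190)² = [[287,951],[951,305]]
F_380 mod 969 = Q^380[0][1] = 951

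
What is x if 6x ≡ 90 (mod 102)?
x ≡ 15 (mod 17)

gcd(6, 102) = 6, which divides 90, so solutions exist.
Divide through by 6: x ≡ 15 (mod 17).
The coefficient of x is now 1, so x ≡ 15 (mod 17).
Check: 6 × 15 = 90 ≡ 90 (mod 102).
x ≡ 15 (mod 17), giving 6 solutions mod 102.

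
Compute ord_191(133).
95

191 is prime, so ord(133) divides φ(191) = 190.
Divisors of 190: 1, 2, 5, 10, 19, 38, 95, 190.
Repeated squaring: 133^1 ≡ 133, 133^2 ≡ 117, 133^4 ≡ 128, 133^8 ≡ 149, 133^16 ≡ 45, 133^32 ≡ 115, 133^64 ≡ 46, 133^128 ≡ 15 (mod 191).
Test 133^d mod 191 for each divisor d in increasing order:
133^1 ≡ 133
133^2 ≡ 117
133^5 = 133^4·133^1 ≡ 25
133^10 = 133^8·133^2 ≡ 52
133^19 = 133^16·133^2·133^1 ≡ 39
133^38 = 133^32·133^4·133^2 ≡ 184
133^95 = 133^64·133^16·133^8·133^4·133^2·133^1 ≡ 1  ← first divisor giving 1
The order is 95.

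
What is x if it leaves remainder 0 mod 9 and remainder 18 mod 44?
18

Using Chinese Remainder Theorem:
M = 9 × 44 = 396
M1 = 44, M2 = 9
y1 = 44^(-1) mod 9 = 8
y2 = 9^(-1) mod 44 = 5
x = (0×44×8 + 18×9×5) mod 396 = 18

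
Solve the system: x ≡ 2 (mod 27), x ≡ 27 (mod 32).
731

Using Chinese Remainder Theorem:
M = 27 × 32 = 864
M1 = 32, M2 = 27
y1 = 32^(-1) mod 27 = 11
y2 = 27^(-1) mod 32 = 19
x = (2×32×11 + 27×27×19) mod 864 = 731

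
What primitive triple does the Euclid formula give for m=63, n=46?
(1853, 5796, 6085)

Euclid's formula: a = m² - n², b = 2mn, c = m² + n²
m = 63, n = 46
a = 63² - 46² = 3969 - 2116 = 1853
b = 2 × 63 × 46 = 5796
c = 63² + 46² = 3969 + 2116 = 6085
Verification: 1853² + 5796² = 3433609 + 33593616 = 37027225 = 6085² ✓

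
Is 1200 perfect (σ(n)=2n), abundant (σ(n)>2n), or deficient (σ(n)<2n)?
abundant

Proper divisors of 1200: sum = 1 + 2 + 3 + 4 + 5 + 6 + 8 + 10 + ... + 240 + 300 + 400 + 600 (29 divisors) = 2644
Since 2644 > 1200, 1200 is abundant.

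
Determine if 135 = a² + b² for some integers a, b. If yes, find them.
Not possible

Factorization: 135 = 3^3 × 5
By Fermat: n is sum of two squares iff every prime p ≡ 3 (mod 4) appears to even power.
Prime(s) ≡ 3 (mod 4) with odd exponent: [(3, 3)]
Therefore 135 cannot be expressed as a² + b².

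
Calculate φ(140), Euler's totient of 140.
48

140 = 2^2 × 5 × 7
φ(n) = n × ∏(1 - 1/p) for each prime p dividing n
φ(140) = 140 × (1 - 1/2) × (1 - 1/5) × (1 - 1/7) = 48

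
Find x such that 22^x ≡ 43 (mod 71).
24

Baby-step giant-step with step n = ⌈√71⌉ = 9.
Baby steps 22^j mod 71 (j:value) for j=0..8: 0:1, 1:22, 2:58, 3:69, 4:27, 5:26, 6:4, 7:17, 8:19.
Giant-step multiplier: 22^(-9) ≡ 22^(70-9) = 22^61 ≡ 62 (mod 71).
Giant steps γ_i = 43·62^i mod 71: γ_0=43, γ_1=39, γ_2=4 (in table at j=6).
x = i·n + j = 2·9 + 6 = 24.
Check: 22^24 ≡ 43 (mod 71).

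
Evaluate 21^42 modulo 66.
45

Repeated squaring. Binary of 42 = 101010.
21^1 ≡ 21 (mod 66); 21^2 ≡ 45 (mod 66); 21^4 ≡ 45 (mod 66); 21^8 ≡ 45 (mod 66); 21^16 ≡ 45 (mod 66); 21^32 ≡ 45 (mod 66)
21^42 = 21^2 × 21^8 × 21^32 ≡ 45 (mod 66)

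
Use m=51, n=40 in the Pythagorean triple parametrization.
(1001, 4080, 4201)

Euclid's formula: a = m² - n², b = 2mn, c = m² + n²
m = 51, n = 40
a = 51² - 40² = 2601 - 1600 = 1001
b = 2 × 51 × 40 = 4080
c = 51² + 40² = 2601 + 1600 = 4201
Verification: 1001² + 4080² = 1002001 + 16646400 = 17648401 = 4201² ✓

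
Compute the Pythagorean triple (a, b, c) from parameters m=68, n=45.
(2599, 6120, 6649)

Euclid's formula: a = m² - n², b = 2mn, c = m² + n²
m = 68, n = 45
a = 68² - 45² = 4624 - 2025 = 2599
b = 2 × 68 × 45 = 6120
c = 68² + 45² = 4624 + 2025 = 6649
Verification: 2599² + 6120² = 6754801 + 37454400 = 44209201 = 6649² ✓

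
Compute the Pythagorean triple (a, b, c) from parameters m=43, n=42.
(85, 3612, 3613)

Euclid's formula: a = m² - n², b = 2mn, c = m² + n²
m = 43, n = 42
a = 43² - 42² = 1849 - 1764 = 85
b = 2 × 43 × 42 = 3612
c = 43² + 42² = 1849 + 1764 = 3613
Verification: 85² + 3612² = 7225 + 13046544 = 13053769 = 3613² ✓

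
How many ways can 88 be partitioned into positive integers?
44108109

p(n) counts ways to write n as a sum of positive integers (order ignored).
Euler's pentagonal recurrence: p(k) = p(k-1) + p(k-2) - p(k-5) - p(k-7) + p(k-12) + p(k-15) - ... (offsets j(3j∓1)/2, signs ++--, p(0)=1, p(<0)=0).
DP table for k = 0..87: p(0)=1, p(1)=1, p(2)=2, p(3)=3, p(4)=5, p(5)=7, p(6)=11, p(7)=15, p(8)=22, p(9)=30, p(10)=42, p(11)=56, p(12)=77, p(13)=101, p(14)=135, p(15)=176, p(16)=231, p(17)=297, p(18)=385, p(19)=490, p(20)=627, p(21)=792, p(22)=1002, p(23)=1255, p(24)=1575, p(25)=1958, p(26)=2436, p(27)=3010, p(28)=3718, p(29)=4565, p(30)=5604, p(31)=6842, p(32)=8349, p(33)=10143, p(34)=12310, p(35)=14883, p(36)=17977, p(37)=21637, p(38)=26015, p(39)=31185, p(40)=37338, p(41)=44583, p(42)=53174, p(43)=63261, p(44)=75175, p(45)=89134, p(46)=105558, p(47)=124754, p(48)=147273, p(49)=173525, p(50)=204226, p(51)=239943, p(52)=281589, p(53)=329931, p(54)=386155, p(55)=451276, p(56)=526823, p(57)=614154, p(58)=715220, p(59)=831820, p(60)=966467, p(61)=1121505, p(62)=1300156, p(63)=1505499, p(64)=1741630, p(65)=2012558, p(66)=2323520, p(67)=2679689, p(68)=3087735, p(69)=3554345, p(70)=4087968, p(71)=4697205, p(72)=5392783, p(73)=6185689, p(74)=7089500, p(75)=8118264, p(76)=9289091, p(77)=10619863, p(78)=12132164, p(79)=13848650, p(80)=15796476, p(81)=18004327, p(82)=20506255, p(83)=23338469, p(84)=26543660, p(85)=30167357, p(86)=34262962, p(87)=38887673.
Final step: p(88) = p(87) + p(86) - p(83) - p(81) + p(76) + p(73) - p(66) - p(62) + p(53) + p(48) - p(37) - p(31) + p(18) + p(11)
= 38887673 + 34262962 - 23338469 - 18004327 + 9289091 + 6185689 - 2323520 - 1300156 + 329931 + 147273 - 21637 - 6842 + 385 + 56
= 44108109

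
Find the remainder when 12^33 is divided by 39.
12

Repeated squaring. Binary of 33 = 100001.
12^1 ≡ 12 (mod 39); 12^2 ≡ 27 (mod 39); 12^4 ≡ 27 (mod 39); 12^8 ≡ 27 (mod 39); 12^16 ≡ 27 (mod 39); 12^32 ≡ 27 (mod 39)
12^33 = 12^1 × 12^32 ≡ 12 (mod 39)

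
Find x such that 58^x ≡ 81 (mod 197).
152

Baby-step giant-step with step n = ⌈√197⌉ = 15.
Baby steps 58^j mod 197 (j:value) for j=0..14: 0:1, 1:58, 2:15, 3:82, 4:28, 5:48, 6:26, 7:129, 8:193, 9:162, 10:137, 11:66, 12:85, 13:5, 14:93.
Giant-step multiplier: 58^(-15) ≡ 58^(196-15) = 58^181 ≡ 176 (mod 197).
Giant steps γ_i = 81·176^i mod 197: γ_0=81, γ_1=72, γ_2=64, γ_3=35, γ_4=53, γ_5=69, γ_6=127, γ_7=91, γ_8=59, γ_9=140, γ_10=15 (in table at j=2).
x = i·n + j = 10·15 + 2 = 152.
Check: 58^152 ≡ 81 (mod 197).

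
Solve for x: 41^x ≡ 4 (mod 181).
154

Baby-step giant-step with step n = ⌈√181⌉ = 14.
Baby steps 41^j mod 181 (j:value) for j=0..13: 0:1, 1:41, 2:52, 3:141, 4:170, 5:92, 6:152, 7:78, 8:121, 9:74, 10:138, 11:47, 12:117, 13:91.
Giant-step multiplier: 41^(-14) ≡ 41^(180-14) = 41^166 ≡ 106 (mod 181).
Giant steps γ_i = 4·106^i mod 181: γ_0=4, γ_1=62, γ_2=56, γ_3=144, γ_4=60, γ_5=25, γ_6=116, γ_7=169, γ_8=176, γ_9=13, γ_10=111, γ_11=1 (in table at j=0).
x = i·n + j = 11·14 + 0 = 154.
Check: 41^154 ≡ 4 (mod 181).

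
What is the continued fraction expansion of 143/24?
[5; 1, 23]

Euclidean algorithm steps:
143 = 5 × 24 + 23
24 = 1 × 23 + 1
23 = 23 × 1 + 0
Continued fraction: [5; 1, 23]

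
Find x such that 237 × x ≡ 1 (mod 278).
61

gcd(237, 278) = 1, so the inverse exists.
Extended Euclidean algorithm on (278, 237):
278 = 1 × 237 + 41  ⟹  41 = (1)·278 + (-1)·237
237 = 5 × 41 + 32  ⟹  32 = (-5)·278 + (6)·237
41 = 1 × 32 + 9  ⟹  9 = (6)·278 + (-7)·237
32 = 3 × 9 + 5  ⟹  5 = (-23)·278 + (27)·237
9 = 1 × 5 + 4  ⟹  4 = (29)·278 + (-34)·237
5 = 1 × 4 + 1  ⟹  1 = (-52)·278 + (61)·237
So (61)·237 ≡ 1 (mod 278), i.e. 237^(-1) ≡ 61 (mod 278).
Check: 237 × 61 = 14457 ≡ 1 (mod 278)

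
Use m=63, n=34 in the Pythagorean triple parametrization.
(2813, 4284, 5125)

Euclid's formula: a = m² - n², b = 2mn, c = m² + n²
m = 63, n = 34
a = 63² - 34² = 3969 - 1156 = 2813
b = 2 × 63 × 34 = 4284
c = 63² + 34² = 3969 + 1156 = 5125
Verification: 2813² + 4284² = 7912969 + 18352656 = 26265625 = 5125² ✓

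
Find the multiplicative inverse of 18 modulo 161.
9

gcd(18, 161) = 1, so the inverse exists.
Extended Euclidean algorithm on (161, 18):
161 = 8 × 18 + 17  ⟹  17 = (1)·161 + (-8)·18
18 = 1 × 17 + 1  ⟹  1 = (-1)·161 + (9)·18
So (9)·18 ≡ 1 (mod 161), i.e. 18^(-1) ≡ 9 (mod 161).
Check: 18 × 9 = 162 ≡ 1 (mod 161)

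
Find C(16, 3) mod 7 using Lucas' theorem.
0

Using Lucas' theorem:
Write n=16 and k=3 in base 7:
n in base 7: [2, 2]
k in base 7: [0, 3]
C(16,3) mod 7 = ∏ C(n_i, k_i) mod 7
Digit binomials (mod 7): C(2,0) = 1; C(2,3) = 0 (k_i > n_i)
Product: 1 × 0 = 0 ≡ 0 (mod 7)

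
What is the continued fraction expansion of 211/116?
[1; 1, 4, 1, 1, 10]

Euclidean algorithm steps:
211 = 1 × 116 + 95
116 = 1 × 95 + 21
95 = 4 × 21 + 11
21 = 1 × 11 + 10
11 = 1 × 10 + 1
10 = 10 × 1 + 0
Continued fraction: [1; 1, 4, 1, 1, 10]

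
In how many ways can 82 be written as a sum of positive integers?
20506255

p(n) counts ways to write n as a sum of positive integers (order ignored).
Euler's pentagonal recurrence: p(k) = p(k-1) + p(k-2) - p(k-5) - p(k-7) + p(k-12) + p(k-15) - ... (offsets j(3j∓1)/2, signs ++--, p(0)=1, p(<0)=0).
DP table for k = 0..81: p(0)=1, p(1)=1, p(2)=2, p(3)=3, p(4)=5, p(5)=7, p(6)=11, p(7)=15, p(8)=22, p(9)=30, p(10)=42, p(11)=56, p(12)=77, p(13)=101, p(14)=135, p(15)=176, p(16)=231, p(17)=297, p(18)=385, p(19)=490, p(20)=627, p(21)=792, p(22)=1002, p(23)=1255, p(24)=1575, p(25)=1958, p(26)=2436, p(27)=3010, p(28)=3718, p(29)=4565, p(30)=5604, p(31)=6842, p(32)=8349, p(33)=10143, p(34)=12310, p(35)=14883, p(36)=17977, p(37)=21637, p(38)=26015, p(39)=31185, p(40)=37338, p(41)=44583, p(42)=53174, p(43)=63261, p(44)=75175, p(45)=89134, p(46)=105558, p(47)=124754, p(48)=147273, p(49)=173525, p(50)=204226, p(51)=239943, p(52)=281589, p(53)=329931, p(54)=386155, p(55)=451276, p(56)=526823, p(57)=614154, p(58)=715220, p(59)=831820, p(60)=966467, p(61)=1121505, p(62)=1300156, p(63)=1505499, p(64)=1741630, p(65)=2012558, p(66)=2323520, p(67)=2679689, p(68)=3087735, p(69)=3554345, p(70)=4087968, p(71)=4697205, p(72)=5392783, p(73)=6185689, p(74)=7089500, p(75)=8118264, p(76)=9289091, p(77)=10619863, p(78)=12132164, p(79)=13848650, p(80)=15796476, p(81)=18004327.
Final step: p(82) = p(81) + p(80) - p(77) - p(75) + p(70) + p(67) - p(60) - p(56) + p(47) + p(42) - p(31) - p(25) + p(12) + p(5)
= 18004327 + 15796476 - 10619863 - 8118264 + 4087968 + 2679689 - 966467 - 526823 + 124754 + 53174 - 6842 - 1958 + 77 + 7
= 20506255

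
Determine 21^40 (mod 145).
111

Repeated squaring. Binary of 40 = 101000.
21^1 ≡ 21 (mod 145); 21^2 ≡ 6 (mod 145); 21^4 ≡ 36 (mod 145); 21^8 ≡ 136 (mod 145); 21^16 ≡ 81 (mod 145); 21^32 ≡ 36 (mod 145)
21^40 = 21^8 × 21^32 ≡ 111 (mod 145)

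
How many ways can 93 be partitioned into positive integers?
82010177

p(n) counts ways to write n as a sum of positive integers (order ignored).
Euler's pentagonal recurrence: p(k) = p(k-1) + p(k-2) - p(k-5) - p(k-7) + p(k-12) + p(k-15) - ... (offsets j(3j∓1)/2, signs ++--, p(0)=1, p(<0)=0).
DP table for k = 0..92: p(0)=1, p(1)=1, p(2)=2, p(3)=3, p(4)=5, p(5)=7, p(6)=11, p(7)=15, p(8)=22, p(9)=30, p(10)=42, p(11)=56, p(12)=77, p(13)=101, p(14)=135, p(15)=176, p(16)=231, p(17)=297, p(18)=385, p(19)=490, p(20)=627, p(21)=792, p(22)=1002, p(23)=1255, p(24)=1575, p(25)=1958, p(26)=2436, p(27)=3010, p(28)=3718, p(29)=4565, p(30)=5604, p(31)=6842, p(32)=8349, p(33)=10143, p(34)=12310, p(35)=14883, p(36)=17977, p(37)=21637, p(38)=26015, p(39)=31185, p(40)=37338, p(41)=44583, p(42)=53174, p(43)=63261, p(44)=75175, p(45)=89134, p(46)=105558, p(47)=124754, p(48)=147273, p(49)=173525, p(50)=204226, p(51)=239943, p(52)=281589, p(53)=329931, p(54)=386155, p(55)=451276, p(56)=526823, p(57)=614154, p(58)=715220, p(59)=831820, p(60)=966467, p(61)=1121505, p(62)=1300156, p(63)=1505499, p(64)=1741630, p(65)=2012558, p(66)=2323520, p(67)=2679689, p(68)=3087735, p(69)=3554345, p(70)=4087968, p(71)=4697205, p(72)=5392783, p(73)=6185689, p(74)=7089500, p(75)=8118264, p(76)=9289091, p(77)=10619863, p(78)=12132164, p(79)=13848650, p(80)=15796476, p(81)=18004327, p(82)=20506255, p(83)=23338469, p(84)=26543660, p(85)=30167357, p(86)=34262962, p(87)=38887673, p(88)=44108109, p(89)=49995925, p(90)=56634173, p(91)=64112359, p(92)=72533807.
Final step: p(93) = p(92) + p(91) - p(88) - p(86) + p(81) + p(78) - p(71) - p(67) + p(58) + p(53) - p(42) - p(36) + p(23) + p(16) - p(1)
= 72533807 + 64112359 - 44108109 - 34262962 + 18004327 + 12132164 - 4697205 - 2679689 + 715220 + 329931 - 53174 - 17977 + 1255 + 231 - 1
= 82010177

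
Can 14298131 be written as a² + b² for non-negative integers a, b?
Not possible

Factorization: 14298131 = 29 × 79^3
By Fermat: n is sum of two squares iff every prime p ≡ 3 (mod 4) appears to even power.
Prime(s) ≡ 3 (mod 4) with odd exponent: [(79, 3)]
Therefore 14298131 cannot be expressed as a² + b².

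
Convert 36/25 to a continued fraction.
[1; 2, 3, 1, 2]

Euclidean algorithm steps:
36 = 1 × 25 + 11
25 = 2 × 11 + 3
11 = 3 × 3 + 2
3 = 1 × 2 + 1
2 = 2 × 1 + 0
Continued fraction: [1; 2, 3, 1, 2]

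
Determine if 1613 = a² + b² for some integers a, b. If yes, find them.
13² + 38² (a=13, b=38)

Factorization: 1613 = 1613
By Fermat: n is sum of two squares iff every prime p ≡ 3 (mod 4) appears to even power.
All primes ≡ 3 (mod 4) appear to even power.
Search a = 0, 1, 2, … for 1613 - a² a perfect square: first hit at a = 13: 1613 - 169 = 1444 = 38².
1613 = 13² + 38² = 169 + 1444 ✓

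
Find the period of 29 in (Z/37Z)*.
12

37 is prime, so ord(29) divides φ(37) = 36.
Divisors of 36: 1, 2, 3, 4, 6, 9, 12, 18, 36.
Repeated squaring: 29^1 ≡ 29, 29^2 ≡ 27, 29^4 ≡ 26, 29^8 ≡ 10, 29^16 ≡ 26, 29^32 ≡ 10 (mod 37).
Test 29^d mod 37 for each divisor d in increasing order:
29^1 ≡ 29
29^2 ≡ 27
29^3 = 29^2·29^1 ≡ 6
29^4 ≡ 26
29^6 = 29^4·29^2 ≡ 36
29^9 = 29^8·29^1 ≡ 31
29^12 = 29^8·29^4 ≡ 1  ← first divisor giving 1
The order is 12.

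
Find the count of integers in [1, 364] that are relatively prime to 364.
144

364 = 2^2 × 7 × 13
φ(n) = n × ∏(1 - 1/p) for each prime p dividing n
φ(364) = 364 × (1 - 1/2) × (1 - 1/7) × (1 - 1/13) = 144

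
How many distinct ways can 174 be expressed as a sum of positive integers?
397125074750

p(n) counts ways to write n as a sum of positive integers (order ignored).
Euler's pentagonal recurrence: p(k) = p(k-1) + p(k-2) - p(k-5) - p(k-7) + p(k-12) + p(k-15) - ... (offsets j(3j∓1)/2, signs ++--, p(0)=1, p(<0)=0).
DP table for k = 0..173: p(0)=1, p(1)=1, p(2)=2, p(3)=3, p(4)=5, p(5)=7, p(6)=11, p(7)=15, p(8)=22, p(9)=30, p(10)=42, p(11)=56, p(12)=77, p(13)=101, p(14)=135, p(15)=176, p(16)=231, p(17)=297, p(18)=385, p(19)=490, p(20)=627, p(21)=792, p(22)=1002, p(23)=1255, p(24)=1575, p(25)=1958, p(26)=2436, p(27)=3010, p(28)=3718, p(29)=4565, p(30)=5604, p(31)=6842, p(32)=8349, p(33)=10143, p(34)=12310, p(35)=14883, p(36)=17977, p(37)=21637, p(38)=26015, p(39)=31185, p(40)=37338, p(41)=44583, p(42)=53174, p(43)=63261, p(44)=75175, p(45)=89134, p(46)=105558, p(47)=124754, p(48)=147273, p(49)=173525, p(50)=204226, p(51)=239943, p(52)=281589, p(53)=329931, p(54)=386155, p(55)=451276, p(56)=526823, p(57)=614154, p(58)=715220, p(59)=831820, p(60)=966467, p(61)=1121505, p(62)=1300156, p(63)=1505499, p(64)=1741630, p(65)=2012558, p(66)=2323520, p(67)=2679689, p(68)=3087735, p(69)=3554345, p(70)=4087968, p(71)=4697205, p(72)=5392783, p(73)=6185689, p(74)=7089500, p(75)=8118264, p(76)=9289091, p(77)=10619863, p(78)=12132164, p(79)=13848650, p(80)=15796476, p(81)=18004327, p(82)=20506255, p(83)=23338469, p(84)=26543660, p(85)=30167357, p(86)=34262962, p(87)=38887673, p(88)=44108109, p(89)=49995925, p(90)=56634173, p(91)=64112359, p(92)=72533807, p(93)=82010177, p(94)=92669720, p(95)=104651419, p(96)=118114304, p(97)=133230930, p(98)=150198136, p(99)=169229875, p(100)=190569292, p(101)=214481126, p(102)=241265379, p(103)=271248950, p(104)=304801365, p(105)=342325709, p(106)=384276336, p(107)=431149389, p(108)=483502844, p(109)=541946240, p(110)=607163746, p(111)=679903203, p(112)=761002156, p(113)=851376628, p(114)=952050665, p(115)=1064144451, p(116)=1188908248, p(117)=1327710076, p(118)=1482074143, p(119)=1653668665, p(120)=1844349560, p(121)=2056148051, p(122)=2291320912, p(123)=2552338241, p(124)=2841940500, p(125)=3163127352, p(126)=3519222692, p(127)=3913864295, p(128)=4351078600, p(129)=4835271870, p(130)=5371315400, p(131)=5964539504, p(132)=6620830889, p(133)=7346629512, p(134)=8149040695, p(135)=9035836076, p(136)=10015581680, p(137)=11097645016, p(138)=12292341831, p(139)=13610949895, p(140)=15065878135, p(141)=16670689208, p(142)=18440293320, p(143)=20390982757, p(144)=22540654445, p(145)=24908858009, p(146)=27517052599, p(147)=30388671978, p(148)=33549419497, p(149)=37027355200, p(150)=40853235313, p(151)=45060624582, p(152)=49686288421, p(153)=54770336324, p(154)=60356673280, p(155)=66493182097, p(156)=73232243759, p(157)=80630964769, p(158)=88751778802, p(159)=97662728555, p(160)=107438159466, p(161)=118159068427, p(162)=129913904637, p(163)=142798995930, p(164)=156919475295, p(165)=172389800255, p(166)=189334822579, p(167)=207890420102, p(168)=228204732751, p(169)=250438925115, p(170)=274768617130, p(171)=301384802048, p(172)=330495499613, p(173)=362326859895.
Final step: p(174) = p(173) + p(172) - p(169) - p(167) + p(162) + p(159) - p(152) - p(148) + p(139) + p(134) - p(123) - p(117) + p(104) + p(97) - p(82) - p(74) + p(57) + p(48) - p(29) - p(19)
= 362326859895 + 330495499613 - 250438925115 - 207890420102 + 129913904637 + 97662728555 - 49686288421 - 33549419497 + 13610949895 + 8149040695 - 2552338241 - 1327710076 + 304801365 + 133230930 - 20506255 - 7089500 + 614154 + 147273 - 4565 - 490
= 397125074750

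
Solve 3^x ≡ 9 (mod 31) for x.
2

Baby-step giant-step with step n = ⌈√31⌉ = 6.
Baby steps 3^j mod 31 (j:value) for j=0..5: 0:1, 1:3, 2:9, 3:27, 4:19, 5:26.
h = 9 is already in the table at j=2, so x = 2.
Check: 3^2 ≡ 9 (mod 31).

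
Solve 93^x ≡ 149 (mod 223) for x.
115

Baby-step giant-step with step n = ⌈√223⌉ = 15.
Baby steps 93^j mod 223 (j:value) for j=0..14: 0:1, 1:93, 2:175, 3:219, 4:74, 5:192, 6:16, 7:150, 8:124, 9:159, 10:69, 11:173, 12:33, 13:170, 14:200.
Giant-step multiplier: 93^(-15) ≡ 93^(222-15) = 93^207 ≡ 174 (mod 223).
Giant steps γ_i = 149·174^i mod 223: γ_0=149, γ_1=58, γ_2=57, γ_3=106, γ_4=158, γ_5=63, γ_6=35, γ_7=69 (in table at j=10).
x = i·n + j = 7·15 + 10 = 115.
Check: 93^115 ≡ 149 (mod 223).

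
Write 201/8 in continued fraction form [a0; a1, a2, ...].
[25; 8]

Euclidean algorithm steps:
201 = 25 × 8 + 1
8 = 8 × 1 + 0
Continued fraction: [25; 8]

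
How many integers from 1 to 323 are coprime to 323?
288

323 = 17 × 19
φ(n) = n × ∏(1 - 1/p) for each prime p dividing n
φ(323) = 323 × (1 - 1/17) × (1 - 1/19) = 288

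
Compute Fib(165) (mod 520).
210

Matrix identity: Q^n = [[F_(n+1), F_n], [F_n, F_(n-1)]] with Q = [[1,1],[1,0]].
n = 165 = 10100101₂. Square-and-multiply, entries mod 520:
Q^1 = [[1,1],[1,0]]
Q^2 = (Q^1)² = [[2,1],[1,1]]
Q^5 = (Q^2)²·Q = [[8,5],[5,3]]
Q^10 = (Q^5)² = [[89,55],[55,34]]
Q^20 = (Q^10)² = [[26,5],[5,21]]
Q^41 = (Q^20)²·Q = [[416,181],[181,235]]
Q^82 = (Q^41)² = [[417,311],[311,106]]
Q^165 = (Q^82)²·Q = [[103,210],[210,413]]
F_165 mod 520 = Q^165[0][1] = 210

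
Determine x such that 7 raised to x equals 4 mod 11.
6

Baby-step giant-step with step n = ⌈√11⌉ = 4.
Baby steps 7^j mod 11 (j:value) for j=0..3: 0:1, 1:7, 2:5, 3:2.
Giant-step multiplier: 7^(-4) ≡ 7^(10-4) = 7^6 ≡ 4 (mod 11).
Giant steps γ_i = 4·4^i mod 11: γ_0=4, γ_1=5 (in table at j=2).
x = i·n + j = 1·4 + 2 = 6.
Check: 7^6 ≡ 4 (mod 11).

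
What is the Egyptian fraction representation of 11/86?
1/8 + 1/344

Greedy algorithm:
11/86: ceiling(86/11) = 8, use 1/8
1/344: ceiling(344/1) = 344, use 1/344
Result: 11/86 = 1/8 + 1/344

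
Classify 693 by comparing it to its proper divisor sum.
deficient

Proper divisors of 693: sum = 1 + 3 + 7 + 9 + 11 + 21 + 33 + 63 + 77 + 99 + 231 = 555
Since 555 < 693, 693 is deficient.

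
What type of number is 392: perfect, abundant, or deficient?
abundant

Proper divisors of 392: sum = 1 + 2 + 4 + 7 + 8 + 14 + 28 + 49 + 56 + 98 + 196 = 463
Since 463 > 392, 392 is abundant.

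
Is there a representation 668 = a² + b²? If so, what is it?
Not possible

Factorization: 668 = 2^2 × 167
By Fermat: n is sum of two squares iff every prime p ≡ 3 (mod 4) appears to even power.
Prime(s) ≡ 3 (mod 4) with odd exponent: [(167, 1)]
Therefore 668 cannot be expressed as a² + b².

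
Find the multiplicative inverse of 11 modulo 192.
35

gcd(11, 192) = 1, so the inverse exists.
Extended Euclidean algorithm on (192, 11):
192 = 17 × 11 + 5  ⟹  5 = (1)·192 + (-17)·11
11 = 2 × 5 + 1  ⟹  1 = (-2)·192 + (35)·11
So (35)·11 ≡ 1 (mod 192), i.e. 11^(-1) ≡ 35 (mod 192).
Check: 11 × 35 = 385 ≡ 1 (mod 192)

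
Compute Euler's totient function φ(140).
48

140 = 2^2 × 5 × 7
φ(n) = n × ∏(1 - 1/p) for each prime p dividing n
φ(140) = 140 × (1 - 1/2) × (1 - 1/5) × (1 - 1/7) = 48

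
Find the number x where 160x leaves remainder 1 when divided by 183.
175

gcd(160, 183) = 1, so the inverse exists.
Extended Euclidean algorithm on (183, 160):
183 = 1 × 160 + 23  ⟹  23 = (1)·183 + (-1)·160
160 = 6 × 23 + 22  ⟹  22 = (-6)·183 + (7)·160
23 = 1 × 22 + 1  ⟹  1 = (7)·183 + (-8)·160
So (-8)·160 ≡ 1 (mod 183), i.e. 160^(-1) ≡ -8 ≡ 175 (mod 183).
Check: 160 × 175 = 28000 ≡ 1 (mod 183)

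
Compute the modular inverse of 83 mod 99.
68

gcd(83, 99) = 1, so the inverse exists.
Extended Euclidean algorithm on (99, 83):
99 = 1 × 83 + 16  ⟹  16 = (1)·99 + (-1)·83
83 = 5 × 16 + 3  ⟹  3 = (-5)·99 + (6)·83
16 = 5 × 3 + 1  ⟹  1 = (26)·99 + (-31)·83
So (-31)·83 ≡ 1 (mod 99), i.e. 83^(-1) ≡ -31 ≡ 68 (mod 99).
Check: 83 × 68 = 5644 ≡ 1 (mod 99)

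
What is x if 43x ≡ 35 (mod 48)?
x ≡ 41 (mod 48)

gcd(43, 48) = 1, which divides 35, so solutions exist.
Find 43^(-1) mod 48 by the extended Euclidean algorithm:
48 = 1 × 43 + 5  ⟹  5 = (1)·48 + (-1)·43
43 = 8 × 5 + 3  ⟹  3 = (-8)·48 + (9)·43
5 = 1 × 3 + 2  ⟹  2 = (9)·48 + (-10)·43
3 = 1 × 2 + 1  ⟹  1 = (-17)·48 + (19)·43
So (19)·43 ≡ 1 (mod 48), i.e. 43^(-1) ≡ 19 (mod 48).
x ≡ 19 × 35 = 665 ≡ 41 (mod 48).
Check: 43 × 41 = 1763 ≡ 35 (mod 48).
Unique solution: x ≡ 41 (mod 48)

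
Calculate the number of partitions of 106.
384276336

p(n) counts ways to write n as a sum of positive integers (order ignored).
Euler's pentagonal recurrence: p(k) = p(k-1) + p(k-2) - p(k-5) - p(k-7) + p(k-12) + p(k-15) - ... (offsets j(3j∓1)/2, signs ++--, p(0)=1, p(<0)=0).
DP table for k = 0..105: p(0)=1, p(1)=1, p(2)=2, p(3)=3, p(4)=5, p(5)=7, p(6)=11, p(7)=15, p(8)=22, p(9)=30, p(10)=42, p(11)=56, p(12)=77, p(13)=101, p(14)=135, p(15)=176, p(16)=231, p(17)=297, p(18)=385, p(19)=490, p(20)=627, p(21)=792, p(22)=1002, p(23)=1255, p(24)=1575, p(25)=1958, p(26)=2436, p(27)=3010, p(28)=3718, p(29)=4565, p(30)=5604, p(31)=6842, p(32)=8349, p(33)=10143, p(34)=12310, p(35)=14883, p(36)=17977, p(37)=21637, p(38)=26015, p(39)=31185, p(40)=37338, p(41)=44583, p(42)=53174, p(43)=63261, p(44)=75175, p(45)=89134, p(46)=105558, p(47)=124754, p(48)=147273, p(49)=173525, p(50)=204226, p(51)=239943, p(52)=281589, p(53)=329931, p(54)=386155, p(55)=451276, p(56)=526823, p(57)=614154, p(58)=715220, p(59)=831820, p(60)=966467, p(61)=1121505, p(62)=1300156, p(63)=1505499, p(64)=1741630, p(65)=2012558, p(66)=2323520, p(67)=2679689, p(68)=3087735, p(69)=3554345, p(70)=4087968, p(71)=4697205, p(72)=5392783, p(73)=6185689, p(74)=7089500, p(75)=8118264, p(76)=9289091, p(77)=10619863, p(78)=12132164, p(79)=13848650, p(80)=15796476, p(81)=18004327, p(82)=20506255, p(83)=23338469, p(84)=26543660, p(85)=30167357, p(86)=34262962, p(87)=38887673, p(88)=44108109, p(89)=49995925, p(90)=56634173, p(91)=64112359, p(92)=72533807, p(93)=82010177, p(94)=92669720, p(95)=104651419, p(96)=118114304, p(97)=133230930, p(98)=150198136, p(99)=169229875, p(100)=190569292, p(101)=214481126, p(102)=241265379, p(103)=271248950, p(104)=304801365, p(105)=342325709.
Final step: p(106) = p(105) + p(104) - p(101) - p(99) + p(94) + p(91) - p(84) - p(80) + p(71) + p(66) - p(55) - p(49) + p(36) + p(29) - p(14) - p(6)
= 342325709 + 304801365 - 214481126 - 169229875 + 92669720 + 64112359 - 26543660 - 15796476 + 4697205 + 2323520 - 451276 - 173525 + 17977 + 4565 - 135 - 11
= 384276336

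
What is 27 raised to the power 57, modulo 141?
111

Repeated squaring. Binary of 57 = 111001.
27^1 ≡ 27 (mod 141); 27^2 ≡ 24 (mod 141); 27^4 ≡ 12 (mod 141); 27^8 ≡ 3 (mod 141); 27^16 ≡ 9 (mod 141); 27^32 ≡ 81 (mod 141)
27^57 = 27^1 × 27^8 × 27^16 × 27^32 ≡ 111 (mod 141)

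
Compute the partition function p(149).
37027355200

p(n) counts ways to write n as a sum of positive integers (order ignored).
Euler's pentagonal recurrence: p(k) = p(k-1) + p(k-2) - p(k-5) - p(k-7) + p(k-12) + p(k-15) - ... (offsets j(3j∓1)/2, signs ++--, p(0)=1, p(<0)=0).
DP table for k = 0..148: p(0)=1, p(1)=1, p(2)=2, p(3)=3, p(4)=5, p(5)=7, p(6)=11, p(7)=15, p(8)=22, p(9)=30, p(10)=42, p(11)=56, p(12)=77, p(13)=101, p(14)=135, p(15)=176, p(16)=231, p(17)=297, p(18)=385, p(19)=490, p(20)=627, p(21)=792, p(22)=1002, p(23)=1255, p(24)=1575, p(25)=1958, p(26)=2436, p(27)=3010, p(28)=3718, p(29)=4565, p(30)=5604, p(31)=6842, p(32)=8349, p(33)=10143, p(34)=12310, p(35)=14883, p(36)=17977, p(37)=21637, p(38)=26015, p(39)=31185, p(40)=37338, p(41)=44583, p(42)=53174, p(43)=63261, p(44)=75175, p(45)=89134, p(46)=105558, p(47)=124754, p(48)=147273, p(49)=173525, p(50)=204226, p(51)=239943, p(52)=281589, p(53)=329931, p(54)=386155, p(55)=451276, p(56)=526823, p(57)=614154, p(58)=715220, p(59)=831820, p(60)=966467, p(61)=1121505, p(62)=1300156, p(63)=1505499, p(64)=1741630, p(65)=2012558, p(66)=2323520, p(67)=2679689, p(68)=3087735, p(69)=3554345, p(70)=4087968, p(71)=4697205, p(72)=5392783, p(73)=6185689, p(74)=7089500, p(75)=8118264, p(76)=9289091, p(77)=10619863, p(78)=12132164, p(79)=13848650, p(80)=15796476, p(81)=18004327, p(82)=20506255, p(83)=23338469, p(84)=26543660, p(85)=30167357, p(86)=34262962, p(87)=38887673, p(88)=44108109, p(89)=49995925, p(90)=56634173, p(91)=64112359, p(92)=72533807, p(93)=82010177, p(94)=92669720, p(95)=104651419, p(96)=118114304, p(97)=133230930, p(98)=150198136, p(99)=169229875, p(100)=190569292, p(101)=214481126, p(102)=241265379, p(103)=271248950, p(104)=304801365, p(105)=342325709, p(106)=384276336, p(107)=431149389, p(108)=483502844, p(109)=541946240, p(110)=607163746, p(111)=679903203, p(112)=761002156, p(113)=851376628, p(114)=952050665, p(115)=1064144451, p(116)=1188908248, p(117)=1327710076, p(118)=1482074143, p(119)=1653668665, p(120)=1844349560, p(121)=2056148051, p(122)=2291320912, p(123)=2552338241, p(124)=2841940500, p(125)=3163127352, p(126)=3519222692, p(127)=3913864295, p(128)=4351078600, p(129)=4835271870, p(130)=5371315400, p(131)=5964539504, p(132)=6620830889, p(133)=7346629512, p(134)=8149040695, p(135)=9035836076, p(136)=10015581680, p(137)=11097645016, p(138)=12292341831, p(139)=13610949895, p(140)=15065878135, p(141)=16670689208, p(142)=18440293320, p(143)=20390982757, p(144)=22540654445, p(145)=24908858009, p(146)=27517052599, p(147)=30388671978, p(148)=33549419497.
Final step: p(149) = p(148) + p(147) - p(144) - p(142) + p(137) + p(134) - p(127) - p(123) + p(114) + p(109) - p(98) - p(92) + p(79) + p(72) - p(57) - p(49) + p(32) + p(23) - p(4)
= 33549419497 + 30388671978 - 22540654445 - 18440293320 + 11097645016 + 8149040695 - 3913864295 - 2552338241 + 952050665 + 541946240 - 150198136 - 72533807 + 13848650 + 5392783 - 614154 - 173525 + 8349 + 1255 - 5
= 37027355200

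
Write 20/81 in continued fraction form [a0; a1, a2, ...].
[0; 4, 20]

Euclidean algorithm steps:
20 = 0 × 81 + 20
81 = 4 × 20 + 1
20 = 20 × 1 + 0
Continued fraction: [0; 4, 20]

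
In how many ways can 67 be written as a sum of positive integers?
2679689

p(n) counts ways to write n as a sum of positive integers (order ignored).
Euler's pentagonal recurrence: p(k) = p(k-1) + p(k-2) - p(k-5) - p(k-7) + p(k-12) + p(k-15) - ... (offsets j(3j∓1)/2, signs ++--, p(0)=1, p(<0)=0).
DP table for k = 0..66: p(0)=1, p(1)=1, p(2)=2, p(3)=3, p(4)=5, p(5)=7, p(6)=11, p(7)=15, p(8)=22, p(9)=30, p(10)=42, p(11)=56, p(12)=77, p(13)=101, p(14)=135, p(15)=176, p(16)=231, p(17)=297, p(18)=385, p(19)=490, p(20)=627, p(21)=792, p(22)=1002, p(23)=1255, p(24)=1575, p(25)=1958, p(26)=2436, p(27)=3010, p(28)=3718, p(29)=4565, p(30)=5604, p(31)=6842, p(32)=8349, p(33)=10143, p(34)=12310, p(35)=14883, p(36)=17977, p(37)=21637, p(38)=26015, p(39)=31185, p(40)=37338, p(41)=44583, p(42)=53174, p(43)=63261, p(44)=75175, p(45)=89134, p(46)=105558, p(47)=124754, p(48)=147273, p(49)=173525, p(50)=204226, p(51)=239943, p(52)=281589, p(53)=329931, p(54)=386155, p(55)=451276, p(56)=526823, p(57)=614154, p(58)=715220, p(59)=831820, p(60)=966467, p(61)=1121505, p(62)=1300156, p(63)=1505499, p(64)=1741630, p(65)=2012558, p(66)=2323520.
Final step: p(67) = p(66) + p(65) - p(62) - p(60) + p(55) + p(52) - p(45) - p(41) + p(32) + p(27) - p(16) - p(10)
= 2323520 + 2012558 - 1300156 - 966467 + 451276 + 281589 - 89134 - 44583 + 8349 + 3010 - 231 - 42
= 2679689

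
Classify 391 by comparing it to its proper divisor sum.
deficient

Proper divisors of 391: sum = 1 + 17 + 23 = 41
Since 41 < 391, 391 is deficient.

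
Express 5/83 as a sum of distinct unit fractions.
1/17 + 1/706 + 1/996166

Greedy algorithm:
5/83: ceiling(83/5) = 17, use 1/17
2/1411: ceiling(1411/2) = 706, use 1/706
1/996166: ceiling(996166/1) = 996166, use 1/996166
Result: 5/83 = 1/17 + 1/706 + 1/996166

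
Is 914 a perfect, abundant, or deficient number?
deficient

Proper divisors of 914: sum = 1 + 2 + 457 = 460
Since 460 < 914, 914 is deficient.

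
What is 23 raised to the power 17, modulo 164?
127

Repeated squaring. Binary of 17 = 10001.
23^1 ≡ 23 (mod 164); 23^2 ≡ 37 (mod 164); 23^4 ≡ 57 (mod 164); 23^8 ≡ 133 (mod 164); 23^16 ≡ 141 (mod 164)
23^17 = 23^1 × 23^16 ≡ 127 (mod 164)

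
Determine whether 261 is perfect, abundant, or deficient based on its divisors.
deficient

Proper divisors of 261: sum = 1 + 3 + 9 + 29 + 87 = 129
Since 129 < 261, 261 is deficient.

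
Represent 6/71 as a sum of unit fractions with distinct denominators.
1/12 + 1/852

Greedy algorithm:
6/71: ceiling(71/6) = 12, use 1/12
1/852: ceiling(852/1) = 852, use 1/852
Result: 6/71 = 1/12 + 1/852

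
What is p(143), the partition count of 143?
20390982757

p(n) counts ways to write n as a sum of positive integers (order ignored).
Euler's pentagonal recurrence: p(k) = p(k-1) + p(k-2) - p(k-5) - p(k-7) + p(k-12) + p(k-15) - ... (offsets j(3j∓1)/2, signs ++--, p(0)=1, p(<0)=0).
DP table for k = 0..142: p(0)=1, p(1)=1, p(2)=2, p(3)=3, p(4)=5, p(5)=7, p(6)=11, p(7)=15, p(8)=22, p(9)=30, p(10)=42, p(11)=56, p(12)=77, p(13)=101, p(14)=135, p(15)=176, p(16)=231, p(17)=297, p(18)=385, p(19)=490, p(20)=627, p(21)=792, p(22)=1002, p(23)=1255, p(24)=1575, p(25)=1958, p(26)=2436, p(27)=3010, p(28)=3718, p(29)=4565, p(30)=5604, p(31)=6842, p(32)=8349, p(33)=10143, p(34)=12310, p(35)=14883, p(36)=17977, p(37)=21637, p(38)=26015, p(39)=31185, p(40)=37338, p(41)=44583, p(42)=53174, p(43)=63261, p(44)=75175, p(45)=89134, p(46)=105558, p(47)=124754, p(48)=147273, p(49)=173525, p(50)=204226, p(51)=239943, p(52)=281589, p(53)=329931, p(54)=386155, p(55)=451276, p(56)=526823, p(57)=614154, p(58)=715220, p(59)=831820, p(60)=966467, p(61)=1121505, p(62)=1300156, p(63)=1505499, p(64)=1741630, p(65)=2012558, p(66)=2323520, p(67)=2679689, p(68)=3087735, p(69)=3554345, p(70)=4087968, p(71)=4697205, p(72)=5392783, p(73)=6185689, p(74)=7089500, p(75)=8118264, p(76)=9289091, p(77)=10619863, p(78)=12132164, p(79)=13848650, p(80)=15796476, p(81)=18004327, p(82)=20506255, p(83)=23338469, p(84)=26543660, p(85)=30167357, p(86)=34262962, p(87)=38887673, p(88)=44108109, p(89)=49995925, p(90)=56634173, p(91)=64112359, p(92)=72533807, p(93)=82010177, p(94)=92669720, p(95)=104651419, p(96)=118114304, p(97)=133230930, p(98)=150198136, p(99)=169229875, p(100)=190569292, p(101)=214481126, p(102)=241265379, p(103)=271248950, p(104)=304801365, p(105)=342325709, p(106)=384276336, p(107)=431149389, p(108)=483502844, p(109)=541946240, p(110)=607163746, p(111)=679903203, p(112)=761002156, p(113)=851376628, p(114)=952050665, p(115)=1064144451, p(116)=1188908248, p(117)=1327710076, p(118)=1482074143, p(119)=1653668665, p(120)=1844349560, p(121)=2056148051, p(122)=2291320912, p(123)=2552338241, p(124)=2841940500, p(125)=3163127352, p(126)=3519222692, p(127)=3913864295, p(128)=4351078600, p(129)=4835271870, p(130)=5371315400, p(131)=5964539504, p(132)=6620830889, p(133)=7346629512, p(134)=8149040695, p(135)=9035836076, p(136)=10015581680, p(137)=11097645016, p(138)=12292341831, p(139)=13610949895, p(140)=15065878135, p(141)=16670689208, p(142)=18440293320.
Final step: p(143) = p(142) + p(141) - p(138) - p(136) + p(131) + p(128) - p(121) - p(117) + p(108) + p(103) - p(92) - p(86) + p(73) + p(66) - p(51) - p(43) + p(26) + p(17)
= 18440293320 + 16670689208 - 12292341831 - 10015581680 + 5964539504 + 4351078600 - 2056148051 - 1327710076 + 483502844 + 271248950 - 72533807 - 34262962 + 6185689 + 2323520 - 239943 - 63261 + 2436 + 297
= 20390982757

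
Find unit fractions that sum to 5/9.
1/2 + 1/18

Greedy algorithm:
5/9: ceiling(9/5) = 2, use 1/2
1/18: ceiling(18/1) = 18, use 1/18
Result: 5/9 = 1/2 + 1/18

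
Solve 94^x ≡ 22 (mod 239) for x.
140

Baby-step giant-step with step n = ⌈√239⌉ = 16.
Baby steps 94^j mod 239 (j:value) for j=0..15: 0:1, 1:94, 2:232, 3:59, 4:49, 5:65, 6:135, 7:23, 8:11, 9:78, 10:162, 11:171, 12:61, 13:237, 14:51, 15:14.
Giant-step multiplier: 94^(-16) ≡ 94^(238-16) = 94^222 ≡ 160 (mod 239).
Giant steps γ_i = 22·160^i mod 239: γ_0=22, γ_1=174, γ_2=116, γ_3=157, γ_4=25, γ_5=176, γ_6=197, γ_7=211, γ_8=61 (in table at j=12).
x = i·n + j = 8·16 + 12 = 140.
Check: 94^140 ≡ 22 (mod 239).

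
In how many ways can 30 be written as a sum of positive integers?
5604

p(n) counts ways to write n as a sum of positive integers (order ignored).
Euler's pentagonal recurrence: p(k) = p(k-1) + p(k-2) - p(k-5) - p(k-7) + p(k-12) + p(k-15) - ... (offsets j(3j∓1)/2, signs ++--, p(0)=1, p(<0)=0).
DP table for k = 0..29: p(0)=1, p(1)=1, p(2)=2, p(3)=3, p(4)=5, p(5)=7, p(6)=11, p(7)=15, p(8)=22, p(9)=30, p(10)=42, p(11)=56, p(12)=77, p(13)=101, p(14)=135, p(15)=176, p(16)=231, p(17)=297, p(18)=385, p(19)=490, p(20)=627, p(21)=792, p(22)=1002, p(23)=1255, p(24)=1575, p(25)=1958, p(26)=2436, p(27)=3010, p(28)=3718, p(29)=4565.
Final step: p(30) = p(29) + p(28) - p(25) - p(23) + p(18) + p(15) - p(8) - p(4)
= 4565 + 3718 - 1958 - 1255 + 385 + 176 - 22 - 5
= 5604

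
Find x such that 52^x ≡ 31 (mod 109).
86

Baby-step giant-step with step n = ⌈√109⌉ = 11.
Baby steps 52^j mod 109 (j:value) for j=0..10: 0:1, 1:52, 2:88, 3:107, 4:5, 5:42, 6:4, 7:99, 8:25, 9:101, 10:20.
Giant-step multiplier: 52^(-11) ≡ 52^(108-11) = 52^97 ≡ 85 (mod 109).
Giant steps γ_i = 31·85^i mod 109: γ_0=31, γ_1=19, γ_2=89, γ_3=44, γ_4=34, γ_5=56, γ_6=73, γ_7=101 (in table at j=9).
x = i·n + j = 7·11 + 9 = 86.
Check: 52^86 ≡ 31 (mod 109).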